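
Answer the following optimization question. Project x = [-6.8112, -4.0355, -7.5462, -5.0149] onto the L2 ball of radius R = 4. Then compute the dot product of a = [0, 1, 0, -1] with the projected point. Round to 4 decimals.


Step 1: Compute ||x|| (intermediates to 6 decimals).
||x|| = sqrt((-6.8112)^2 + (-4.0355)^2 + (-7.5462)^2 + (-5.0149)^2) = 12.032126
Step 2: Project.
Since ||x|| > R, scale = R/||x|| = 4/12.032126 = 0.332443, proj(x) = scale * x
proj(x) = [-2.264336, -1.341574, -2.508681, -1.667168]
Step 3: Dot product.
a^T * proj(x) = 0*(-2.264336) + 1*(-1.341574) + 0*(-2.508681) - 1*(-1.667168) = 0.3256


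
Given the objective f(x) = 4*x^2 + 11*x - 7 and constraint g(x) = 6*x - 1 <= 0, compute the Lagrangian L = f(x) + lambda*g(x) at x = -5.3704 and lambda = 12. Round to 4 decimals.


Step 1: Evaluate f(x).
f(-5.3704) = 4*(-5.3704)^2 + 11*(-5.3704) - 7 = 49.2904
Step 2: Evaluate g(x).
g(-5.3704) = 6*-5.3704 - 1 = -33.2224
Step 3: Compute Lagrangian.
L = 49.2904 + 12*-33.2224 = -349.3784


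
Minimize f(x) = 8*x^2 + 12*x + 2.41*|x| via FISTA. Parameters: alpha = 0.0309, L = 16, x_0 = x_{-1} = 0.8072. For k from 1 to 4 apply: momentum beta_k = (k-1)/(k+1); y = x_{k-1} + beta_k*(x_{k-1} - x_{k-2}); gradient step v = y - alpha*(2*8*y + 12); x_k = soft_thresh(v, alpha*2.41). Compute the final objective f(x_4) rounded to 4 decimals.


FISTA on f(x) = 8*x^2 + 12*x + 2.41*|x|
L = 16, alpha = 0.0309
Iteration 1: beta = 0.0, y = 0.8072 + 0.0*(0.8072 - 0.8072) = 0.8072
  grad(y) = 24.9152, v = y - alpha*grad = 0.0373
  prox(v) = soft_thresh(0.0373, 0.0745) = 0.0
Iteration 2: beta = 0.3333, y = 0.0 + 0.3333*(0.0 - 0.8072) = -0.2691
  grad(y) = 7.6949, v = y - alpha*grad = -0.5068
  prox(v) = soft_thresh(-0.5068, 0.0745) = -0.4324
Iteration 3: beta = 0.5, y = -0.4324 + 0.5*(-0.4324 - 0.0) = -0.6486
  grad(y) = 1.6231, v = y - alpha*grad = -0.6987
  prox(v) = soft_thresh(-0.6987, 0.0745) = -0.6242
Iteration 4: beta = 0.6, y = -0.6242 + 0.6*(-0.6242 + 0.4324) = -0.7394
  grad(y) = 0.1702, v = y - alpha*grad = -0.7446
  prox(v) = soft_thresh(-0.7446, 0.0745) = -0.6702
f(x_4) = 8*(-0.6702)^2 + 12*(-0.6702) + 2.41*|-0.6702| = -2.8339


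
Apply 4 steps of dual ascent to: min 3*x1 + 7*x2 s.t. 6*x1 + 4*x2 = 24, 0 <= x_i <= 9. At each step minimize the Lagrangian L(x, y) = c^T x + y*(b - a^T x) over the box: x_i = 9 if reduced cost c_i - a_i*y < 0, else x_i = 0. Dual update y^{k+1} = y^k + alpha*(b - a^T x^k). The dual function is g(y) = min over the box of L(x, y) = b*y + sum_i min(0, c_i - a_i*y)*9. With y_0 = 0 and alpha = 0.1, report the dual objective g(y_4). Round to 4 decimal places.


Dual ascent for LP: min 3*x1 + 7*x2, 6*x1 + 4*x2 = 24, 0 <= x_i <= 9
Step 1: y^k = 0.0, reduced costs: (3.0, 7.0)
  x^k = (0.0, 0.0), subgradient = b - a^T x = 24.0
  y^{k+1} = 0.0 + 0.1*24.0 = 2.4
Step 2: y^k = 2.4, reduced costs: (-11.4, -2.6)
  x^k = (9.0, 9.0), subgradient = b - a^T x = -66.0
  y^{k+1} = 2.4 + 0.1*-66.0 = -4.2
Step 3: y^k = -4.2, reduced costs: (28.2, 23.8)
  x^k = (0.0, 0.0), subgradient = b - a^T x = 24.0
  y^{k+1} = -4.2 + 0.1*24.0 = -1.8
Step 4: y^k = -1.8, reduced costs: (13.8, 14.2)
  x^k = (0.0, 0.0), subgradient = b - a^T x = 24.0
  y^{k+1} = -1.8 + 0.1*24.0 = 0.6
Dual objective at y_4 = 0.6: reduced costs (-0.6, 4.6), box minimizer x = (9.0, 0.0)
g(y_4) = b*y + (c1 - a1*y)*x1 + (c2 - a2*y)*x2 = 24*0.6 + (-0.6)*9.0 + 4.6*0.0 = 14.4 - 5.4 + 0.0 = 9.0


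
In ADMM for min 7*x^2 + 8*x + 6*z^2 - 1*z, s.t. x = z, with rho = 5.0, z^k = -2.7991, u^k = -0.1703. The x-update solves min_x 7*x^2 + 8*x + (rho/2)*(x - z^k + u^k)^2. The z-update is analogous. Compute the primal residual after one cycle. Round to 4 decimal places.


ADMM iteration with rho = 5.0, z^k = -2.7991, u^k = -0.1703
Step 1: x-update.
Minimize 7*x^2 + 8*x + (5.0/2)*(x + 2.7991 - 0.1703)^2
FOC: (2*7 + 5.0)*x = -8 + 5.0*(-2.7991 + 0.1703)
x^{k+1} = -1.1128
Step 2: z-update.
Minimize 6*z^2 - 1*z + (5.0/2)*(-1.1128 - z - 0.1703)^2
FOC: (2*6 + 5.0)*z = 1 + 5.0*(-1.1128 - 0.1703)
z^{k+1} = -0.3186
Step 3: u-update.
u^{k+1} = -0.1703 - 1.1128 + 0.3186 = -0.9646
Step 4: Primal residual = |-1.1128 + 0.3186| = 0.7943


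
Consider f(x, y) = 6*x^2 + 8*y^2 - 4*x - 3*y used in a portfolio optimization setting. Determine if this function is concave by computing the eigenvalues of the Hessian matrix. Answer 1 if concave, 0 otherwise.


The Hessian of f(x,y) = 6*x^2 + 8*y^2 - 4*x - 3*y is:
H = [[12, 0], [0, 16]]
Trace = 12 + 16 = 28
Determinant = 12*16 - (0)^2 = 192
Discriminant = (28)^2 - 4*192 = 16.0
Eigenvalues: lambda_1 = 12.0, lambda_2 = 16.0
The function is not concave.

0


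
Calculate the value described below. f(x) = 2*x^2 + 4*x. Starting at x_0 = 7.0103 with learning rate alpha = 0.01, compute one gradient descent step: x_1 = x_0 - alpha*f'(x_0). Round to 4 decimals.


We compute the gradient at x_0 and apply the update.
f'(x) = 4*x + 4
f'(7.0103) = 4*7.0103 + 4 = 32.0412
x_1 = 7.0103 - 0.01*32.0412 = 6.6899


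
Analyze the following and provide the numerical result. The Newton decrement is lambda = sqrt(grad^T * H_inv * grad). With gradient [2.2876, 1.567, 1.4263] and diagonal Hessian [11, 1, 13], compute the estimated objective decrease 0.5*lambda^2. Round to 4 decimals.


Step 1: H is diagonal, so H^(-1) * g = [0.208, 1.567, 0.1097].
Step 2: g^T H^(-1) g = sum_i g_i^2 / H_ii
  = (2.2876)^2/11 + (1.567)^2/1 + (1.4263)^2/13
  = 0.4757 + 2.4555 + 0.1565 = 3.0877
Step 3: Objective decrease = 0.5 * g^T H^(-1) g = 1.5439


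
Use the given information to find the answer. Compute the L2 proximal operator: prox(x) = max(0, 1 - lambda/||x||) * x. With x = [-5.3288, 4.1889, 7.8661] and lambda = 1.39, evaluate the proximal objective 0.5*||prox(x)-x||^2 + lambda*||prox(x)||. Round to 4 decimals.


Step 1: Compute ||x||.
||x|| = 10.3836
Step 2: Compute scaling factor.
scale = max(0, 1 - 1.39/10.3836) = 0.8661
Step 3: prox(x) = [-4.6155, 3.6282, 6.8131]
||prox(x)|| = 8.9936
Step 4: Proximal objective.
0.5*||prox-x||^2 = 0.9661
lambda*||prox|| = 12.5011
Total = 13.4671


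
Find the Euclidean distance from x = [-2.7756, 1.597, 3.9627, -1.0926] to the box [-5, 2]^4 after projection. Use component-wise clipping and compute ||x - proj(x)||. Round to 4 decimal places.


Project each component onto [-5, 2].
clip(-2.7756) = -2.7756, clip(1.597) = 1.597, clip(3.9627) = 2.0, clip(-1.0926) = -1.0926
Projection = [-2.7756, 1.597, 2.0, -1.0926]
Squared diffs: [0.0, 0.0, 3.8522, 0.0]
Distance = sqrt(3.8522) = 1.9627


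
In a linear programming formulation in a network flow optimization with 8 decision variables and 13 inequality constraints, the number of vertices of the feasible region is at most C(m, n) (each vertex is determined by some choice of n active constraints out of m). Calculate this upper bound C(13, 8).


Each vertex corresponds to some choice of n active constraints out of m, so the number of vertices is at most C(m, n) = m! / (n!(m-n)!).
m = 13, n = 8
Numerator: 13 * 12 * 11 * 10 * 9 * 8 * 7 * 6
Denominator: 8! = 40320
C(13, 8) = 1287


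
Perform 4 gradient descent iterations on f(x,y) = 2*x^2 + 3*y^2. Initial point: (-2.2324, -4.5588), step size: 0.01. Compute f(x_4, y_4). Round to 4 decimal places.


Gradient descent on f(x,y) = 2*x^2 + 3*y^2.
Starting point: (-2.2324, -4.5588), alpha = 0.01
Step 1: grad_x = 2*2*-2.2324 = -8.9296, grad_y = 2*3*-4.5588 = -27.3528
  x_1 = -2.2324 - 0.01*-8.9296 = -2.1431
  y_1 = -4.5588 - 0.01*-27.3528 = -4.2853
Step 2: grad_x = 2*2*-2.1431 = -8.5724, grad_y = 2*3*-4.2853 = -25.7116
  x_2 = -2.1431 - 0.01*-8.5724 = -2.0574
  y_2 = -4.2853 - 0.01*-25.7116 = -4.0282
Step 3: grad_x = 2*2*-2.0574 = -8.2295, grad_y = 2*3*-4.0282 = -24.1689
  x_3 = -2.0574 - 0.01*-8.2295 = -1.9751
  y_3 = -4.0282 - 0.01*-24.1689 = -3.7865
Step 4: grad_x = 2*2*-1.9751 = -7.9003, grad_y = 2*3*-3.7865 = -22.7188
  x_4 = -1.9751 - 0.01*-7.9003 = -1.8961
  y_4 = -3.7865 - 0.01*-22.7188 = -3.5593
f(-1.8961, -3.5593) = 2*(-1.8961)^2 + 3*(-3.5593)^2 = 45.1956


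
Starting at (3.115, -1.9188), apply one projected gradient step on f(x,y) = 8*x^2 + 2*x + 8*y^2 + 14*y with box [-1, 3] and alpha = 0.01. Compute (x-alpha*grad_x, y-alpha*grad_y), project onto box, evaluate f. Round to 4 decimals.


Step 1: Compute gradient at (3.115, -1.9188).
grad_x = 2*8*3.115 + 2 = 51.84
grad_y = 2*8*-1.9188 + 14 = -16.7008
Step 2: Gradient step.
x_raw = 3.115 - 0.01*51.84 = 2.5966
y_raw = -1.9188 - 0.01*-16.7008 = -1.7518
Step 3: Project onto [-1, 3].
x_proj = clip(2.5966) = 2.5966
y_proj = clip(-1.7518) = -1.0
Step 4: Evaluate f.
f(2.5966, -1.0) = 53.1319


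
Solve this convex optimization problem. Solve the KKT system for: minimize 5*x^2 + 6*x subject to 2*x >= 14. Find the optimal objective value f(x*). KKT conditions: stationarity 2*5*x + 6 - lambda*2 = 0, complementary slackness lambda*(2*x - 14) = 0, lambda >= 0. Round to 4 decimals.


Step 1: Try lambda = 0 (constraint inactive).
x_unc = -6/(2*5) = -0.6
Check: 2*-0.6 = -1.2 < 14 -- violated!
Step 2: Constraint must be active: 2*x = 14
x* = 14/2 = 7.0
lambda = (2*5*7.0 + 6)/2 = 38.0
Step 3: Compute optimal value.
f(x*) = 5*7.0^2 + 6*7.0 = 287.0


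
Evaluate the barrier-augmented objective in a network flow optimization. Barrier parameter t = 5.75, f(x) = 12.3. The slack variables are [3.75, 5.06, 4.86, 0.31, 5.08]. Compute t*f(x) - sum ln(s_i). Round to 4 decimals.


Step 1: Compute log-barrier.
ln values: [1.3218, 1.6214, 1.581, -1.1712, 1.6253]
phi = -(1.3218 + 1.6214 + 1.581 - 1.1712 + 1.6253) = -4.9783
Step 2: Compute augmented objective.
t*f(x) = 5.75*12.3 = 70.725
Total = 70.725 - 4.9783 = 65.7467


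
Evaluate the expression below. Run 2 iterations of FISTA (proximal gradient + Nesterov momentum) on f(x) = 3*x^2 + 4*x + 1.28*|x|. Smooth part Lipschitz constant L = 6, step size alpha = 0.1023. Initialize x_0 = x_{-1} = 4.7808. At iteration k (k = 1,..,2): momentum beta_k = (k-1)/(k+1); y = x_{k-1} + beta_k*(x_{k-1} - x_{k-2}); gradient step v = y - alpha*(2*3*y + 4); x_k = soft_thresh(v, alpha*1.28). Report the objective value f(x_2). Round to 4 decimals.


FISTA on f(x) = 3*x^2 + 4*x + 1.28*|x|
L = 6, alpha = 0.1023
Iteration 1: beta = 0.0, y = 4.7808 + 0.0*(4.7808 - 4.7808) = 4.7808
  grad(y) = 32.6848, v = y - alpha*grad = 1.4371
  prox(v) = soft_thresh(1.4371, 0.1309) = 1.3062
Iteration 2: beta = 0.3333, y = 1.3062 + 0.3333*(1.3062 - 4.7808) = 0.148
  grad(y) = 4.888, v = y - alpha*grad = -0.352
  prox(v) = soft_thresh(-0.352, 0.1309) = -0.2211
f(x_2) = 3*(-0.2211)^2 + 4*(-0.2211) + 1.28*|-0.2211| = -0.4547


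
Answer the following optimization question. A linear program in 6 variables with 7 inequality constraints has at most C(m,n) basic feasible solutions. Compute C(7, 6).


Each vertex corresponds to some choice of n active constraints out of m, so the number of vertices is at most C(m, n) = m! / (n!(m-n)!).
m = 7, n = 6
Numerator: 7 * 6 * 5 * 4 * 3 * 2
Denominator: 6! = 720
C(7, 6) = 7


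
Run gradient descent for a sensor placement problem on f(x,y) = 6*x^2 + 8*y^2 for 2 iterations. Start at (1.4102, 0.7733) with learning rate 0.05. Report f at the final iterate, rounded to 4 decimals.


Gradient descent on f(x,y) = 6*x^2 + 8*y^2.
Starting point: (1.4102, 0.7733), alpha = 0.05
Step 1: grad_x = 2*6*1.4102 = 16.9224, grad_y = 2*8*0.7733 = 12.3728
  x_1 = 1.4102 - 0.05*16.9224 = 0.5641
  y_1 = 0.7733 - 0.05*12.3728 = 0.1547
Step 2: grad_x = 2*6*0.5641 = 6.769, grad_y = 2*8*0.1547 = 2.4746
  x_2 = 0.5641 - 0.05*6.769 = 0.2256
  y_2 = 0.1547 - 0.05*2.4746 = 0.0309
f(0.2256, 0.0309) = 6*0.2256^2 + 8*0.0309^2 = 0.3131


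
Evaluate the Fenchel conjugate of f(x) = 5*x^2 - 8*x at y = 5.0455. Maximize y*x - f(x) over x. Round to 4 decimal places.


f*(y) = sup_x {y*x - a*x^2 - b*x} = sup_x {(y-b)*x - a*x^2}
FOC: (y - b) - 2a*x = 0 => x* = (y - b)/(2a)
x* = (5.0455 + 8)/(2*5) = 1.3046
f*(5.0455) = (y-b)^2/(4a) = (5.0455 + 8)^2/(4*5)
= 170.1851/20 = 8.5093


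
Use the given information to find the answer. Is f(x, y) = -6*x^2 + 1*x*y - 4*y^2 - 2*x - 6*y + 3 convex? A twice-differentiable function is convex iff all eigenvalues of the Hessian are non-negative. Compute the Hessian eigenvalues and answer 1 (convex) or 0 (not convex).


The Hessian of f(x,y) = -6*x^2 + 1*x*y - 4*y^2 - 2*x - 6*y + 3 is:
H = [[-12, 1], [1, -8]]
Trace = -12 - 8 = -20
Determinant = -12*-8 - (1)^2 = 95
Discriminant = (-20)^2 - 4*95 = 20.0
Eigenvalues: lambda_1 = -12.2361, lambda_2 = -7.7639
The function is not convex.

0


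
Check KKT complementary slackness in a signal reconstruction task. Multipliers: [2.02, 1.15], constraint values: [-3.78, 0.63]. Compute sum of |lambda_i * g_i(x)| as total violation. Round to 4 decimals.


KKT complementary slackness check:
lambda_1 * g_1 = 2.02 * -3.78 = -7.6356
lambda_2 * g_2 = 1.15 * 0.63 = 0.7245
Total violation = 7.6356 + 0.7245 = 8.3601


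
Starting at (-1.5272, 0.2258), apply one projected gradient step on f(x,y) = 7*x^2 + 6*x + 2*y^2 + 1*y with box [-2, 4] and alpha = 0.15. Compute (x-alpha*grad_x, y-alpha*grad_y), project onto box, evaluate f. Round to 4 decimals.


Step 1: Compute gradient at (-1.5272, 0.2258).
grad_x = 2*7*-1.5272 + 6 = -15.3808
grad_y = 2*2*0.2258 + 1 = 1.9032
Step 2: Gradient step.
x_raw = -1.5272 - 0.15*-15.3808 = 0.7799
y_raw = 0.2258 - 0.15*1.9032 = -0.0597
Step 3: Project onto [-2, 4].
x_proj = clip(0.7799) = 0.7799
y_proj = clip(-0.0597) = -0.0597
Step 4: Evaluate f.
f(0.7799, -0.0597) = 8.8849


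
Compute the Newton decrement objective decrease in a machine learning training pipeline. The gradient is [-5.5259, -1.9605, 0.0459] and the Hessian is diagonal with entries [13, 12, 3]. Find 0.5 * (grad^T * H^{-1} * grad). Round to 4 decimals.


Step 1: H is diagonal, so H^(-1) * g = [-0.4251, -0.1634, 0.0153].
Step 2: g^T H^(-1) g = sum_i g_i^2 / H_ii
  = (-5.5259)^2/13 + (-1.9605)^2/12 + (0.0459)^2/3
  = 2.3489 + 0.3203 + 0.0007 = 2.6699
Step 3: Objective decrease = 0.5 * g^T H^(-1) g = 1.3349


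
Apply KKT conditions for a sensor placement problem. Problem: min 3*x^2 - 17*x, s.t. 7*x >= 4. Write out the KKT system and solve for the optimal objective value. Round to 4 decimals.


Step 1: Try lambda = 0 (constraint inactive).
Stationarity: 2*3*x - 17 = 0
x* = 17/(2*3) = 17/6 = 2.8333 (rounded; the exact value 17/6 is used below)
Check constraint: 7*2.8333 = 19.8331 >= 4 -- satisfied.
Step 2: Compute optimal value.
f(x*) = 3*(17/6)^2 - 17*(17/6) = -24.0833


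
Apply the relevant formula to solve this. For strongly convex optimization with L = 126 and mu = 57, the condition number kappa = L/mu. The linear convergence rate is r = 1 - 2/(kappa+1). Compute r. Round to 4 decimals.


Step 1: Compute the condition number.
kappa = L/mu = 126/57 = 2.2105
Step 2: Compute the convergence rate.
r = 1 - 2/(kappa + 1) = 1 - 2*mu/(L + mu) = (L - mu)/(L + mu) = 69/183 = 0.377


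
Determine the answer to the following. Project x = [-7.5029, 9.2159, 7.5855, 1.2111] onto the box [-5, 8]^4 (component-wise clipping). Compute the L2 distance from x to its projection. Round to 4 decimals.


Project each component onto [-5, 8].
clip(-7.5029) = -5.0, clip(9.2159) = 8.0, clip(7.5855) = 7.5855, clip(1.2111) = 1.2111
Projection = [-5.0, 8.0, 7.5855, 1.2111]
Squared diffs: [6.2645, 1.4784, 0.0, 0.0]
Distance = sqrt(7.7429) = 2.7826


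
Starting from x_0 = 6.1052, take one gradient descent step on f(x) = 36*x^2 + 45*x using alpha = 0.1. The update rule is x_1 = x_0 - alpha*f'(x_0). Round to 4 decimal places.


We compute the gradient at x_0 and apply the update.
f'(x) = 72*x + 45
f'(6.1052) = 72*6.1052 + 45 = 484.5744
x_1 = 6.1052 - 0.1*484.5744 = -42.3522


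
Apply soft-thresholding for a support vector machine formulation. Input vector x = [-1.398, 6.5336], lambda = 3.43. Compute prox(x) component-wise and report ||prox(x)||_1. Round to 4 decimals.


Soft-thresholding with lambda = 3.43:
prox(-1.398) = sign(-1.398)*max(|-1.398| - 3.43, 0) = 0.0
prox(6.5336) = sign(6.5336)*max(|6.5336| - 3.43, 0) = 3.1036
prox(x) = [0.0, 3.1036]
||prox(x)||_1 = 0.0 + 3.1036 = 3.1036


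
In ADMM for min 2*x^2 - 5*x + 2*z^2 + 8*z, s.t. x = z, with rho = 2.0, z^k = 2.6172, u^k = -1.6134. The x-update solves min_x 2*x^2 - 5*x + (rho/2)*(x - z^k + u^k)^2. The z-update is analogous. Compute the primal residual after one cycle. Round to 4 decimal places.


ADMM iteration with rho = 2.0, z^k = 2.6172, u^k = -1.6134
Step 1: x-update.
Minimize 2*x^2 - 5*x + (2.0/2)*(x - 2.6172 - 1.6134)^2
FOC: (2*2 + 2.0)*x = 5 + 2.0*(2.6172 + 1.6134)
x^{k+1} = 2.2435
Step 2: z-update.
Minimize 2*z^2 + 8*z + (2.0/2)*(2.2435 - z - 1.6134)^2
FOC: (2*2 + 2.0)*z = -8 + 2.0*(2.2435 - 1.6134)
z^{k+1} = -1.1233
Step 3: u-update.
u^{k+1} = -1.6134 + 2.2435 + 1.1233 = 1.7534
Step 4: Primal residual = |2.2435 + 1.1233| = 3.3668


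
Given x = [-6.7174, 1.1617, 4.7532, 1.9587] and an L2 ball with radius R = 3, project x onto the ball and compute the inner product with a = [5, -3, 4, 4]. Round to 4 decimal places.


Step 1: Compute ||x|| (intermediates to 6 decimals).
||x|| = sqrt((-6.7174)^2 + 1.1617^2 + 4.7532^2 + 1.9587^2) = 8.538292
Step 2: Project.
Since ||x|| > R, scale = R/||x|| = 3/8.538292 = 0.351358, proj(x) = scale * x
proj(x) = [-2.360212, 0.408173, 1.670075, 0.688205]
Step 3: Dot product.
a^T * proj(x) = 5*(-2.360212) - 3*0.408173 + 4*1.670075 + 4*0.688205 = -3.5925


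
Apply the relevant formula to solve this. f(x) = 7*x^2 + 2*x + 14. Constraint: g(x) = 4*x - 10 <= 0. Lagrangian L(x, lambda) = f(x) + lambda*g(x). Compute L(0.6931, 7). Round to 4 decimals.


Step 1: Evaluate f(x).
f(0.6931) = 7*0.6931^2 + 2*0.6931 + 14 = 18.7489
Step 2: Evaluate g(x).
g(0.6931) = 4*0.6931 - 10 = -7.2276
Step 3: Compute Lagrangian.
L = 18.7489 + 7*-7.2276 = -31.8443


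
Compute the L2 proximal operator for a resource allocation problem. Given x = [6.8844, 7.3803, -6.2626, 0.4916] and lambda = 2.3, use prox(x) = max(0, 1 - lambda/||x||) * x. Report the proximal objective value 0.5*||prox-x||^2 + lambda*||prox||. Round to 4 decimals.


Step 1: Compute ||x||.
||x|| = 11.888
Step 2: Compute scaling factor.
scale = max(0, 1 - 2.3/11.888) = 0.8065
Step 3: prox(x) = [5.5525, 5.9524, -5.051, 0.3965]
||prox(x)|| = 9.588
Step 4: Proximal objective.
0.5*||prox-x||^2 = 2.645
lambda*||prox|| = 22.0524
Total = 24.6975


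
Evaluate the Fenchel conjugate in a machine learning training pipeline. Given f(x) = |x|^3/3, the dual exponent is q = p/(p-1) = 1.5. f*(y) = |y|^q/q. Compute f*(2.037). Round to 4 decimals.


The conjugate exponent q satisfies 1/p + 1/q = 1.
p = 3, so q = 3/(3 - 1) = 1.5
|y|^q = 2.037^1.5 = 2.9073
f*(2.037) = 2.9073 / 1.5 = 1.9382


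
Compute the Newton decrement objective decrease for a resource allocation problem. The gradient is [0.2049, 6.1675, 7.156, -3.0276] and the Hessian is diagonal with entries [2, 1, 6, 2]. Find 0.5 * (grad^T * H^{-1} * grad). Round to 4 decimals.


Step 1: H is diagonal, so H^(-1) * g = [0.1025, 6.1675, 1.1927, -1.5138].
Step 2: g^T H^(-1) g = sum_i g_i^2 / H_ii
  = (0.2049)^2/2 + (6.1675)^2/1 + (7.156)^2/6 + (-3.0276)^2/2
  = 0.021 + 38.0381 + 8.5347 + 4.5832 = 51.177
Step 3: Objective decrease = 0.5 * g^T H^(-1) g = 25.5885


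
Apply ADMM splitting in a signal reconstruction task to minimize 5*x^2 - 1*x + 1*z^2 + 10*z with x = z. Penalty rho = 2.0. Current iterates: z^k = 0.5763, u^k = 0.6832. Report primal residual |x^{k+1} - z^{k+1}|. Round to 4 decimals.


ADMM iteration with rho = 2.0, z^k = 0.5763, u^k = 0.6832
Step 1: x-update.
Minimize 5*x^2 - 1*x + (2.0/2)*(x - 0.5763 + 0.6832)^2
FOC: (2*5 + 2.0)*x = 1 + 2.0*(0.5763 - 0.6832)
x^{k+1} = 0.0655
Step 2: z-update.
Minimize 1*z^2 + 10*z + (2.0/2)*(0.0655 - z + 0.6832)^2
FOC: (2*1 + 2.0)*z = -10 + 2.0*(0.0655 + 0.6832)
z^{k+1} = -2.1256
Step 3: u-update.
u^{k+1} = 0.6832 + 0.0655 + 2.1256 = 2.8744
Step 4: Primal residual = |0.0655 + 2.1256| = 2.1912


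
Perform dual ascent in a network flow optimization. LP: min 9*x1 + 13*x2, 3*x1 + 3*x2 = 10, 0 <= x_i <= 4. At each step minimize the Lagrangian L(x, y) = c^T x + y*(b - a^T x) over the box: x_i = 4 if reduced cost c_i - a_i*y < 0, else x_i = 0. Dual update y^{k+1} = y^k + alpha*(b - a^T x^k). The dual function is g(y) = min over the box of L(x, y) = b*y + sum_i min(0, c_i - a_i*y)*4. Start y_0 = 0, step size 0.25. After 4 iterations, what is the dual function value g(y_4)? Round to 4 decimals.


Dual ascent for LP: min 9*x1 + 13*x2, 3*x1 + 3*x2 = 10, 0 <= x_i <= 4
Step 1: y^k = 0.0, reduced costs: (9.0, 13.0)
  x^k = (0.0, 0.0), subgradient = b - a^T x = 10.0
  y^{k+1} = 0.0 + 0.25*10.0 = 2.5
Step 2: y^k = 2.5, reduced costs: (1.5, 5.5)
  x^k = (0.0, 0.0), subgradient = b - a^T x = 10.0
  y^{k+1} = 2.5 + 0.25*10.0 = 5.0
Step 3: y^k = 5.0, reduced costs: (-6.0, -2.0)
  x^k = (4.0, 4.0), subgradient = b - a^T x = -14.0
  y^{k+1} = 5.0 + 0.25*-14.0 = 1.5
Step 4: y^k = 1.5, reduced costs: (4.5, 8.5)
  x^k = (0.0, 0.0), subgradient = b - a^T x = 10.0
  y^{k+1} = 1.5 + 0.25*10.0 = 4.0
Dual objective at y_4 = 4.0: reduced costs (-3.0, 1.0), box minimizer x = (4.0, 0.0)
g(y_4) = b*y + (c1 - a1*y)*x1 + (c2 - a2*y)*x2 = 10*4.0 + (-3.0)*4.0 + 1.0*0.0 = 40.0 - 12.0 + 0.0 = 28.0


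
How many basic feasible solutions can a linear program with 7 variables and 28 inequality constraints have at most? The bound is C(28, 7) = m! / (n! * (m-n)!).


Each vertex corresponds to some choice of n active constraints out of m, so the number of vertices is at most C(m, n) = m! / (n!(m-n)!).
m = 28, n = 7
Numerator: 28 * 27 * 26 * 25 * 24 * 23 * 22
Denominator: 7! = 5040
C(28, 7) = 1184040


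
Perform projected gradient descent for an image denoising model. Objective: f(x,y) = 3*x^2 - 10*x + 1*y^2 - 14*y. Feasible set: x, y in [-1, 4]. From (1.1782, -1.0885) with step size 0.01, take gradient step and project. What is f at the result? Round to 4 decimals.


Step 1: Compute gradient at (1.1782, -1.0885).
grad_x = 2*3*1.1782 - 10 = -2.9308
grad_y = 2*1*-1.0885 - 14 = -16.177
Step 2: Gradient step.
x_raw = 1.1782 - 0.01*-2.9308 = 1.2075
y_raw = -1.0885 - 0.01*-16.177 = -0.9267
Step 3: Project onto [-1, 4].
x_proj = clip(1.2075) = 1.2075
y_proj = clip(-0.9267) = -0.9267
Step 4: Evaluate f.
f(1.2075, -0.9267) = 6.1322


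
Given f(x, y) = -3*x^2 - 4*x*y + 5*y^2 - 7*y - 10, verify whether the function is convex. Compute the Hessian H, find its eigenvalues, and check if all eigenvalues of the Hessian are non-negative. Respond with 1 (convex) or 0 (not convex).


The Hessian of f(x,y) = -3*x^2 - 4*x*y + 5*y^2 - 7*y - 10 is:
H = [[-6, -4], [-4, 10]]
Trace = -6 + 10 = 4
Determinant = -6*10 - (-4)^2 = -76
Discriminant = (4)^2 - 4*-76 = 320.0
Eigenvalues: lambda_1 = -6.9443, lambda_2 = 10.9443
The function is not convex.

0


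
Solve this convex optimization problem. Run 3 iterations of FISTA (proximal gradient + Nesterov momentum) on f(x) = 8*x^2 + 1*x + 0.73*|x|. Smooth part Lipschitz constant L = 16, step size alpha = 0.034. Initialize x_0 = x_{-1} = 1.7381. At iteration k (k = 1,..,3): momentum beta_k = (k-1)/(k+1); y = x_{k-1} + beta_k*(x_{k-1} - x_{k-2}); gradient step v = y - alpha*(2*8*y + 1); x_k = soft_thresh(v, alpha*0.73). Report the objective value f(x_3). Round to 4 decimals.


FISTA on f(x) = 8*x^2 + 1*x + 0.73*|x|
L = 16, alpha = 0.034
Iteration 1: beta = 0.0, y = 1.7381 + 0.0*(1.7381 - 1.7381) = 1.7381
  grad(y) = 28.8096, v = y - alpha*grad = 0.7586
  prox(v) = soft_thresh(0.7586, 0.0248) = 0.7338
Iteration 2: beta = 0.3333, y = 0.7338 + 0.3333*(0.7338 - 1.7381) = 0.399
  grad(y) = 7.3835, v = y - alpha*grad = 0.1479
  prox(v) = soft_thresh(0.1479, 0.0248) = 0.1231
Iteration 3: beta = 0.5, y = 0.1231 + 0.5*(0.1231 - 0.7338) = -0.1822
  grad(y) = -1.9154, v = y - alpha*grad = -0.1171
  prox(v) = soft_thresh(-0.1171, 0.0248) = -0.0923
f(x_3) = 8*(-0.0923)^2 + 1*(-0.0923) + 0.73*|-0.0923| = 0.0432


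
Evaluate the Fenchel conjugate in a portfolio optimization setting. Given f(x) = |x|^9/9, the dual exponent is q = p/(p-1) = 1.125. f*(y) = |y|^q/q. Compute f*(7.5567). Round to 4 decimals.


The conjugate exponent q satisfies 1/p + 1/q = 1.
p = 9, so q = 9/(9 - 1) = 1.125
|y|^q = 7.5567^1.125 = 9.7302
f*(7.5567) = 9.7302 / 1.125 = 8.6491


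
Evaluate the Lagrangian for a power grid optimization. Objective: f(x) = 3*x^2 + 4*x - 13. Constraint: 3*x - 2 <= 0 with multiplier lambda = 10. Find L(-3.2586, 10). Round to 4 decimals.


Step 1: Evaluate f(x).
f(-3.2586) = 3*(-3.2586)^2 + 4*(-3.2586) - 13 = 5.821
Step 2: Evaluate g(x).
g(-3.2586) = 3*-3.2586 - 2 = -11.7758
Step 3: Compute Lagrangian.
L = 5.821 + 10*-11.7758 = -111.937


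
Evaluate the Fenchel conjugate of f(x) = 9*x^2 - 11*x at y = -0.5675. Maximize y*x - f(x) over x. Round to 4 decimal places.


f*(y) = sup_x {y*x - a*x^2 - b*x} = sup_x {(y-b)*x - a*x^2}
FOC: (y - b) - 2a*x = 0 => x* = (y - b)/(2a)
x* = (-0.5675 + 11)/(2*9) = 0.5796
f*(-0.5675) = (y-b)^2/(4a) = (-0.5675 + 11)^2/(4*9)
= 108.8371/36 = 3.0233


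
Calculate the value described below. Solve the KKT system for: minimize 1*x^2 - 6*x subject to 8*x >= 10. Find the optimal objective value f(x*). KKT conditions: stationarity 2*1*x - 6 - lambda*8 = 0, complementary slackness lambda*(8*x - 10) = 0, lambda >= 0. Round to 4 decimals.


Step 1: Try lambda = 0 (constraint inactive).
Stationarity: 2*1*x - 6 = 0
x* = 6/(2*1) = 3.0
Check constraint: 8*3.0 = 24.0 >= 10 -- satisfied.
Step 2: Compute optimal value.
f(x*) = 1*3.0^2 - 6*3.0 = -9.0


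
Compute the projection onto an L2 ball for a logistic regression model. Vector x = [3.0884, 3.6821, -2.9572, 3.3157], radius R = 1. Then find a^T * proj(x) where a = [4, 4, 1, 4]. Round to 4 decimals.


Step 1: Compute ||x|| (intermediates to 6 decimals).
||x|| = sqrt(3.0884^2 + 3.6821^2 + (-2.9572)^2 + 3.3157^2) = 6.544843
Step 2: Project.
Since ||x|| > R, scale = R/||x|| = 1/6.544843 = 0.152792, proj(x) = scale * x
proj(x) = [0.471883, 0.562595, -0.451837, 0.506612]
Step 3: Dot product.
a^T * proj(x) = 4*0.471883 + 4*0.562595 + 1*(-0.451837) + 4*0.506612 = 5.7125


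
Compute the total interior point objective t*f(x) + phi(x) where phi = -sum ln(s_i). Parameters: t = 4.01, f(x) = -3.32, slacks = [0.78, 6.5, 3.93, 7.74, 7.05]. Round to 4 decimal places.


Step 1: Compute log-barrier.
ln values: [-0.2485, 1.8718, 1.3686, 2.0464, 1.953]
phi = -(-0.2485 + 1.8718 + 1.3686 + 2.0464 + 1.953) = -6.9914
Step 2: Compute augmented objective.
t*f(x) = 4.01*-3.32 = -13.3132
Total = -13.3132 - 6.9914 = -20.3046


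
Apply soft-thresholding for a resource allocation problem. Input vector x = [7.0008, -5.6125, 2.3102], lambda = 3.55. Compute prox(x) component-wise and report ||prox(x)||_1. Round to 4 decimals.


Soft-thresholding with lambda = 3.55:
prox(7.0008) = sign(7.0008)*max(|7.0008| - 3.55, 0) = 3.4508
prox(-5.6125) = sign(-5.6125)*max(|-5.6125| - 3.55, 0) = -2.0625
prox(2.3102) = sign(2.3102)*max(|2.3102| - 3.55, 0) = 0.0
prox(x) = [3.4508, -2.0625, 0.0]
||prox(x)||_1 = 3.4508 + 2.0625 + 0.0 = 5.5133


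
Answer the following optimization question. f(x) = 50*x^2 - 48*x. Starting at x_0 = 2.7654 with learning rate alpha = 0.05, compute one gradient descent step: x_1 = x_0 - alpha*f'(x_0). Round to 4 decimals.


We compute the gradient at x_0 and apply the update.
f'(x) = 100*x - 48
f'(2.7654) = 100*2.7654 - 48 = 228.54
x_1 = 2.7654 - 0.05*228.54 = -8.6616


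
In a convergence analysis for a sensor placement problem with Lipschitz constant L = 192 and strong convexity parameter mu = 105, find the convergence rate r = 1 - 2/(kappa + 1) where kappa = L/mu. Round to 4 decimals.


Step 1: Compute the condition number.
kappa = L/mu = 192/105 = 1.8286
Step 2: Compute the convergence rate.
r = 1 - 2/(kappa + 1) = 1 - 2*mu/(L + mu) = (L - mu)/(L + mu) = 87/297 = 0.2929


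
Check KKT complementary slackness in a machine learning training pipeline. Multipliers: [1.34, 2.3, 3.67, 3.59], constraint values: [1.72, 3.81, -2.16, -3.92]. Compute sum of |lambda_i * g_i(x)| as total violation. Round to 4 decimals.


KKT complementary slackness check:
lambda_1 * g_1 = 1.34 * 1.72 = 2.3048
lambda_2 * g_2 = 2.3 * 3.81 = 8.763
lambda_3 * g_3 = 3.67 * -2.16 = -7.9272
lambda_4 * g_4 = 3.59 * -3.92 = -14.0728
Total violation = 2.3048 + 8.763 + 7.9272 + 14.0728 = 33.0678


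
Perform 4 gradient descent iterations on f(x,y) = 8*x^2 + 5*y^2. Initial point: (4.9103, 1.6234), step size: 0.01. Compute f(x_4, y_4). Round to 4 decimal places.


Gradient descent on f(x,y) = 8*x^2 + 5*y^2.
Starting point: (4.9103, 1.6234), alpha = 0.01
Step 1: grad_x = 2*8*4.9103 = 78.5648, grad_y = 2*5*1.6234 = 16.234
  x_1 = 4.9103 - 0.01*78.5648 = 4.1247
  y_1 = 1.6234 - 0.01*16.234 = 1.4611
Step 2: grad_x = 2*8*4.1247 = 65.9944, grad_y = 2*5*1.4611 = 14.6106
  x_2 = 4.1247 - 0.01*65.9944 = 3.4647
  y_2 = 1.4611 - 0.01*14.6106 = 1.315
Step 3: grad_x = 2*8*3.4647 = 55.4353, grad_y = 2*5*1.315 = 13.1495
  x_3 = 3.4647 - 0.01*55.4353 = 2.9104
  y_3 = 1.315 - 0.01*13.1495 = 1.1835
Step 4: grad_x = 2*8*2.9104 = 46.5657, grad_y = 2*5*1.1835 = 11.8346
  x_4 = 2.9104 - 0.01*46.5657 = 2.4447
  y_4 = 1.1835 - 0.01*11.8346 = 1.0651
f(2.4447, 1.0651) = 8*2.4447^2 + 5*1.0651^2 = 53.4847


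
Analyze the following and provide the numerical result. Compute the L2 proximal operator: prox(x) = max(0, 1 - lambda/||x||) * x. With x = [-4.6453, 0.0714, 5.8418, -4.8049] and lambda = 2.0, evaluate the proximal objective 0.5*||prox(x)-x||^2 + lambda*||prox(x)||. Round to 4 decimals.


Step 1: Compute ||x||.
||x|| = 8.8768
Step 2: Compute scaling factor.
scale = max(0, 1 - 2.0/8.8768) = 0.7747
Step 3: prox(x) = [-3.5987, 0.0553, 4.5256, -3.7223]
||prox(x)|| = 6.8768
Step 4: Proximal objective.
0.5*||prox-x||^2 = 2.0
lambda*||prox|| = 13.7536
Total = 15.7536


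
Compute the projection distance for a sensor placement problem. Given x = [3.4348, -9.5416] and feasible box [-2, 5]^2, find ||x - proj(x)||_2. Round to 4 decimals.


Project each component onto [-2, 5].
clip(3.4348) = 3.4348, clip(-9.5416) = -2.0
Projection = [3.4348, -2.0]
Squared diffs: [0.0, 56.8757]
Distance = sqrt(56.8757) = 7.5416


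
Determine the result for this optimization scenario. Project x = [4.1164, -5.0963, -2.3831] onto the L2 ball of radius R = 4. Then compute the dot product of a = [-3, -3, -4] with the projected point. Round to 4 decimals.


Step 1: Compute ||x|| (intermediates to 6 decimals).
||x|| = sqrt(4.1164^2 + (-5.0963)^2 + (-2.3831)^2) = 6.971097
Step 2: Project.
Since ||x|| > R, scale = R/||x|| = 4/6.971097 = 0.573798, proj(x) = scale * x
proj(x) = [2.361982, -2.924247, -1.367418]
Step 3: Dot product.
a^T * proj(x) = -3*2.361982 - 3*(-2.924247) - 4*(-1.367418) = 7.1565


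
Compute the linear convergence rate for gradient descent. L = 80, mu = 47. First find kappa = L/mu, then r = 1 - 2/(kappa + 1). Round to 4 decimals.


Step 1: Compute the condition number.
kappa = L/mu = 80/47 = 1.7021
Step 2: Compute the convergence rate.
r = 1 - 2/(kappa + 1) = 1 - 2*mu/(L + mu) = (L - mu)/(L + mu) = 33/127 = 0.2598


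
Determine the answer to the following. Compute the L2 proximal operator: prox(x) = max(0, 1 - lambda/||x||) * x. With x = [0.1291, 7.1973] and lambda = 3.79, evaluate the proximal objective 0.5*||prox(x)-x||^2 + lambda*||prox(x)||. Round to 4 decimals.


Step 1: Compute ||x||.
||x|| = 7.1985
Step 2: Compute scaling factor.
scale = max(0, 1 - 3.79/7.1985) = 0.4735
Step 3: prox(x) = [0.0611, 3.4079]
||prox(x)|| = 3.4085
Step 4: Proximal objective.
0.5*||prox-x||^2 = 7.1821
lambda*||prox|| = 12.9182
Total = 20.1001


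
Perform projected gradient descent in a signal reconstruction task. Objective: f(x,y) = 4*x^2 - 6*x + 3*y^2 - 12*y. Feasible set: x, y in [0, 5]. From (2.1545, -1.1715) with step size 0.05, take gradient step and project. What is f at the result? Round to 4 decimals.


Step 1: Compute gradient at (2.1545, -1.1715).
grad_x = 2*4*2.1545 - 6 = 11.236
grad_y = 2*3*-1.1715 - 12 = -19.029
Step 2: Gradient step.
x_raw = 2.1545 - 0.05*11.236 = 1.5927
y_raw = -1.1715 - 0.05*-19.029 = -0.2201
Step 3: Project onto [0, 5].
x_proj = clip(1.5927) = 1.5927
y_proj = clip(-0.2201) = 0.0
Step 4: Evaluate f.
f(1.5927, 0.0) = 0.5906


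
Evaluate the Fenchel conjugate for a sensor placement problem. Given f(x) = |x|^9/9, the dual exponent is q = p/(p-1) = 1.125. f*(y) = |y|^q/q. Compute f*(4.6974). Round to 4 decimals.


The conjugate exponent q satisfies 1/p + 1/q = 1.
p = 9, so q = 9/(9 - 1) = 1.125
|y|^q = 4.6974^1.125 = 5.6995
f*(4.6974) = 5.6995 / 1.125 = 5.0663


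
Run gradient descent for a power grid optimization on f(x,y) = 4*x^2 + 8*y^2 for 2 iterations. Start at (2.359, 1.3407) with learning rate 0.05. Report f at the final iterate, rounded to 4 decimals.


Gradient descent on f(x,y) = 4*x^2 + 8*y^2.
Starting point: (2.359, 1.3407), alpha = 0.05
Step 1: grad_x = 2*4*2.359 = 18.872, grad_y = 2*8*1.3407 = 21.4512
  x_1 = 2.359 - 0.05*18.872 = 1.4154
  y_1 = 1.3407 - 0.05*21.4512 = 0.2681
Step 2: grad_x = 2*4*1.4154 = 11.3232, grad_y = 2*8*0.2681 = 4.2902
  x_2 = 1.4154 - 0.05*11.3232 = 0.8492
  y_2 = 0.2681 - 0.05*4.2902 = 0.0536
f(0.8492, 0.0536) = 4*0.8492^2 + 8*0.0536^2 = 2.9078


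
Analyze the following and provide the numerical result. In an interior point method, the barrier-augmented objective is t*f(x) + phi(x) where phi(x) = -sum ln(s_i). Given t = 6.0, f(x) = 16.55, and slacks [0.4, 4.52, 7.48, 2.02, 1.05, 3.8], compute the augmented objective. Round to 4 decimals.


Step 1: Compute log-barrier.
ln values: [-0.9163, 1.5085, 2.0122, 0.7031, 0.0488, 1.335]
phi = -(-0.9163 + 1.5085 + 2.0122 + 0.7031 + 0.0488 + 1.335) = -4.6913
Step 2: Compute augmented objective.
t*f(x) = 6.0*16.55 = 99.3
Total = 99.3 - 4.6913 = 94.6087


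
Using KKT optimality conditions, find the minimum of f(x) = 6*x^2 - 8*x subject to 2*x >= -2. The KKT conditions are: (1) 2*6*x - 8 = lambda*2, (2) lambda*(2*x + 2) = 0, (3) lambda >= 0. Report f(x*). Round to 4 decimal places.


Step 1: Try lambda = 0 (constraint inactive).
Stationarity: 2*6*x - 8 = 0
x* = 8/(2*6) = 2/3 = 0.6667 (rounded; the exact value 2/3 is used below)
Check constraint: 2*0.6667 = 1.3334 >= -2 -- satisfied.
Step 2: Compute optimal value.
f(x*) = 6*(2/3)^2 - 8*(2/3) = -2.6667


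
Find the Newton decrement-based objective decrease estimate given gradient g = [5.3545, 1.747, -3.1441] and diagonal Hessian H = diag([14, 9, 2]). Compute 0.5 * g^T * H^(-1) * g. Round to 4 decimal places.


Step 1: H is diagonal, so H^(-1) * g = [0.3825, 0.1941, -1.5721].
Step 2: g^T H^(-1) g = sum_i g_i^2 / H_ii
  = (5.3545)^2/14 + (1.747)^2/9 + (-3.1441)^2/2
  = 2.0479 + 0.3391 + 4.9427 = 7.3297
Step 3: Objective decrease = 0.5 * g^T H^(-1) g = 3.6648


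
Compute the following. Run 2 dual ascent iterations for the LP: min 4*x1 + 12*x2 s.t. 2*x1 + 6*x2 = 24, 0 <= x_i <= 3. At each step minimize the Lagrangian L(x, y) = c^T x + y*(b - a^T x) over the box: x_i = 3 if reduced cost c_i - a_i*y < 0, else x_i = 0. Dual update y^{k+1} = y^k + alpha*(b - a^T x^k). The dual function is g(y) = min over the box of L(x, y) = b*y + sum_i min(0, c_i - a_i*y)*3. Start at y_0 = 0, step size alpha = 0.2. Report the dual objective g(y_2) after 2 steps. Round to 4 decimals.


Dual ascent for LP: min 4*x1 + 12*x2, 2*x1 + 6*x2 = 24, 0 <= x_i <= 3
Step 1: y^k = 0.0, reduced costs: (4.0, 12.0)
  x^k = (0.0, 0.0), subgradient = b - a^T x = 24.0
  y^{k+1} = 0.0 + 0.2*24.0 = 4.8
Step 2: y^k = 4.8, reduced costs: (-5.6, -16.8)
  x^k = (3.0, 3.0), subgradient = b - a^T x = 0.0
  y^{k+1} = 4.8 + 0.2*0.0 = 4.8
Dual objective at y_2 = 4.8: reduced costs (-5.6, -16.8), box minimizer x = (3.0, 3.0)
g(y_2) = b*y + (c1 - a1*y)*x1 + (c2 - a2*y)*x2 = 24*4.8 + (-5.6)*3.0 + (-16.8)*3.0 = 115.2 - 16.8 - 50.4 = 48.0


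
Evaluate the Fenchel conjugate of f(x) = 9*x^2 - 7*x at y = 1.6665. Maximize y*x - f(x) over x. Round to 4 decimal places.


f*(y) = sup_x {y*x - a*x^2 - b*x} = sup_x {(y-b)*x - a*x^2}
FOC: (y - b) - 2a*x = 0 => x* = (y - b)/(2a)
x* = (1.6665 + 7)/(2*9) = 0.4815
f*(1.6665) = (y-b)^2/(4a) = (1.6665 + 7)^2/(4*9)
= 75.1082/36 = 2.0863


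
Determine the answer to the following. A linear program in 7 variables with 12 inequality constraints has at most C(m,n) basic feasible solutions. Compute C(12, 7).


Each vertex corresponds to some choice of n active constraints out of m, so the number of vertices is at most C(m, n) = m! / (n!(m-n)!).
m = 12, n = 7
Numerator: 12 * 11 * 10 * 9 * 8 * 7 * 6
Denominator: 7! = 5040
C(12, 7) = 792


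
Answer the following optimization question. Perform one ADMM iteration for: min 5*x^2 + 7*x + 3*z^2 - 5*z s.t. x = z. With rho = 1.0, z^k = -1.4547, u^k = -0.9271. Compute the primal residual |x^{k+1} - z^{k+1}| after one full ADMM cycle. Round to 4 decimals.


ADMM iteration with rho = 1.0, z^k = -1.4547, u^k = -0.9271
Step 1: x-update.
Minimize 5*x^2 + 7*x + (1.0/2)*(x + 1.4547 - 0.9271)^2
FOC: (2*5 + 1.0)*x = -7 + 1.0*(-1.4547 + 0.9271)
x^{k+1} = -0.6843
Step 2: z-update.
Minimize 3*z^2 - 5*z + (1.0/2)*(-0.6843 - z - 0.9271)^2
FOC: (2*3 + 1.0)*z = 5 + 1.0*(-0.6843 - 0.9271)
z^{k+1} = 0.4841
Step 3: u-update.
u^{k+1} = -0.9271 - 0.6843 - 0.4841 = -2.0955
Step 4: Primal residual = |-0.6843 - 0.4841| = 1.1684


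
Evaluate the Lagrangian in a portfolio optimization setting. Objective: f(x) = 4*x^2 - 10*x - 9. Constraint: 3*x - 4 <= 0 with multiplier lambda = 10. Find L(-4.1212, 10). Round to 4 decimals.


Step 1: Evaluate f(x).
f(-4.1212) = 4*(-4.1212)^2 - 10*(-4.1212) - 9 = 100.1492
Step 2: Evaluate g(x).
g(-4.1212) = 3*-4.1212 - 4 = -16.3636
Step 3: Compute Lagrangian.
L = 100.1492 + 10*-16.3636 = -63.4868


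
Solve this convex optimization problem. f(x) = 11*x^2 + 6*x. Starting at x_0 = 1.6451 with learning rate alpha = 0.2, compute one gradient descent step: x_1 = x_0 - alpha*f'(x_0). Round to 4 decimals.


We compute the gradient at x_0 and apply the update.
f'(x) = 22*x + 6
f'(1.6451) = 22*1.6451 + 6 = 42.1922
x_1 = 1.6451 - 0.2*42.1922 = -6.7933


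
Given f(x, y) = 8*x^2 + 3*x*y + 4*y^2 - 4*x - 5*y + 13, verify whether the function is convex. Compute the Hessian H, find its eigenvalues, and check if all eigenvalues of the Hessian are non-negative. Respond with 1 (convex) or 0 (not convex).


The Hessian of f(x,y) = 8*x^2 + 3*x*y + 4*y^2 - 4*x - 5*y + 13 is:
H = [[16, 3], [3, 8]]
Trace = 16 + 8 = 24
Determinant = 16*8 - (3)^2 = 119
Discriminant = (24)^2 - 4*119 = 100.0
Eigenvalues: lambda_1 = 7.0, lambda_2 = 17.0
The function is convex.

1


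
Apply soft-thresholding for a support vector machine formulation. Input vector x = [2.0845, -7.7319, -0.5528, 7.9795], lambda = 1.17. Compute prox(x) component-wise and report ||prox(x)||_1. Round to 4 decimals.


Soft-thresholding with lambda = 1.17:
prox(2.0845) = sign(2.0845)*max(|2.0845| - 1.17, 0) = 0.9145
prox(-7.7319) = sign(-7.7319)*max(|-7.7319| - 1.17, 0) = -6.5619
prox(-0.5528) = sign(-0.5528)*max(|-0.5528| - 1.17, 0) = 0.0
prox(7.9795) = sign(7.9795)*max(|7.9795| - 1.17, 0) = 6.8095
prox(x) = [0.9145, -6.5619, 0.0, 6.8095]
||prox(x)||_1 = 0.9145 + 6.5619 + 0.0 + 6.8095 = 14.2859


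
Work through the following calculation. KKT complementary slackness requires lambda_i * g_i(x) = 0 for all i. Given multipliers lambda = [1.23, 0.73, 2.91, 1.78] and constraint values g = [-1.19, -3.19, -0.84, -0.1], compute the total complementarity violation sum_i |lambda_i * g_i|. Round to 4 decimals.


KKT complementary slackness check:
lambda_1 * g_1 = 1.23 * -1.19 = -1.4637
lambda_2 * g_2 = 0.73 * -3.19 = -2.3287
lambda_3 * g_3 = 2.91 * -0.84 = -2.4444
lambda_4 * g_4 = 1.78 * -0.1 = -0.178
Total violation = 1.4637 + 2.3287 + 2.4444 + 0.178 = 6.4148


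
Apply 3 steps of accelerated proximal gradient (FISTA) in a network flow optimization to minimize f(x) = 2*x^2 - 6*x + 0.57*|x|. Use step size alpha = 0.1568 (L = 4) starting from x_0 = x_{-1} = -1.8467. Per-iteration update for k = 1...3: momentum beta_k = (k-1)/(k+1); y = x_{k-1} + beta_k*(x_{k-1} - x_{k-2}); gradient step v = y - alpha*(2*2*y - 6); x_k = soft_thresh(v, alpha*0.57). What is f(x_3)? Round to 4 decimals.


FISTA on f(x) = 2*x^2 - 6*x + 0.57*|x|
L = 4, alpha = 0.1568
Iteration 1: beta = 0.0, y = -1.8467 + 0.0*(-1.8467 + 1.8467) = -1.8467
  grad(y) = -13.3868, v = y - alpha*grad = 0.2524
  prox(v) = soft_thresh(0.2524, 0.0894) = 0.163
Iteration 2: beta = 0.3333, y = 0.163 + 0.3333*(0.163 + 1.8467) = 0.8329
  grad(y) = -2.6685, v = y - alpha*grad = 1.2513
  prox(v) = soft_thresh(1.2513, 0.0894) = 1.1619
Iteration 3: beta = 0.5, y = 1.1619 + 0.5*(1.1619 - 0.163) = 1.6614
  grad(y) = 0.6455, v = y - alpha*grad = 1.5602
  prox(v) = soft_thresh(1.5602, 0.0894) = 1.4708
f(x_3) = 2*1.4708^2 - 6*1.4708 + 0.57*|1.4708| = -3.6599
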